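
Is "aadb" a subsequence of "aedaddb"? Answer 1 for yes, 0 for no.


Check if "aadb" is a subsequence of "aedaddb"
Greedy scan:
  Position 0 ('a'): matches sub[0] = 'a'
  Position 1 ('e'): no match needed
  Position 2 ('d'): no match needed
  Position 3 ('a'): matches sub[1] = 'a'
  Position 4 ('d'): matches sub[2] = 'd'
  Position 5 ('d'): no match needed
  Position 6 ('b'): matches sub[3] = 'b'
All 4 characters matched => is a subsequence

1


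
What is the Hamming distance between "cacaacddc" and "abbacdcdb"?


Comparing "cacaacddc" and "abbacdcdb" position by position:
  Position 0: 'c' vs 'a' => differ
  Position 1: 'a' vs 'b' => differ
  Position 2: 'c' vs 'b' => differ
  Position 3: 'a' vs 'a' => same
  Position 4: 'a' vs 'c' => differ
  Position 5: 'c' vs 'd' => differ
  Position 6: 'd' vs 'c' => differ
  Position 7: 'd' vs 'd' => same
  Position 8: 'c' vs 'b' => differ
Total differences (Hamming distance): 7

7


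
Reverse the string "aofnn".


Input: aofnn
Reading characters right to left:
  Position 4: 'n'
  Position 3: 'n'
  Position 2: 'f'
  Position 1: 'o'
  Position 0: 'a'
Reversed: nnfoa

nnfoa


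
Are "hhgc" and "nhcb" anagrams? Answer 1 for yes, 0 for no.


Strings: "hhgc", "nhcb"
Sorted first:  cghh
Sorted second: bchn
Differ at position 0: 'c' vs 'b' => not anagrams

0


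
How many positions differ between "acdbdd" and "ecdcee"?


Comparing "acdbdd" and "ecdcee" position by position:
  Position 0: 'a' vs 'e' => DIFFER
  Position 1: 'c' vs 'c' => same
  Position 2: 'd' vs 'd' => same
  Position 3: 'b' vs 'c' => DIFFER
  Position 4: 'd' vs 'e' => DIFFER
  Position 5: 'd' vs 'e' => DIFFER
Positions that differ: 4

4


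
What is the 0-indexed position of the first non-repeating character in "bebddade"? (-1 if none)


Input: bebddade
Character frequencies:
  'a': 1
  'b': 2
  'd': 3
  'e': 2
Scanning left to right for freq == 1:
  Position 0 ('b'): freq=2, skip
  Position 1 ('e'): freq=2, skip
  Position 2 ('b'): freq=2, skip
  Position 3 ('d'): freq=3, skip
  Position 4 ('d'): freq=3, skip
  Position 5 ('a'): unique! => answer = 5

5


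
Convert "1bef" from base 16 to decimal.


Input: "1bef" in base 16
Positional expansion:
  Digit '1' (value 1) x 16^3 = 4096
  Digit 'b' (value 11) x 16^2 = 2816
  Digit 'e' (value 14) x 16^1 = 224
  Digit 'f' (value 15) x 16^0 = 15
Sum = 7151

7151


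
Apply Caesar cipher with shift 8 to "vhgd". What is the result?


Caesar cipher: shift "vhgd" by 8
  'v' (pos 21) + 8 = pos 3 = 'd'
  'h' (pos 7) + 8 = pos 15 = 'p'
  'g' (pos 6) + 8 = pos 14 = 'o'
  'd' (pos 3) + 8 = pos 11 = 'l'
Result: dpol

dpol


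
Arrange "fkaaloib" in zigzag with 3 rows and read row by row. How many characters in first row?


Zigzag "fkaaloib" into 3 rows:
Placing characters:
  'f' => row 0
  'k' => row 1
  'a' => row 2
  'a' => row 1
  'l' => row 0
  'o' => row 1
  'i' => row 2
  'b' => row 1
Rows:
  Row 0: "fl"
  Row 1: "kaob"
  Row 2: "ai"
First row length: 2

2


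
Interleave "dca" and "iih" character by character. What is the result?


Interleaving "dca" and "iih":
  Position 0: 'd' from first, 'i' from second => "di"
  Position 1: 'c' from first, 'i' from second => "ci"
  Position 2: 'a' from first, 'h' from second => "ah"
Result: diciah

diciah


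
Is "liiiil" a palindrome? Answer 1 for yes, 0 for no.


Input: liiiil
Reversed: liiiil
  Compare pos 0 ('l') with pos 5 ('l'): match
  Compare pos 1 ('i') with pos 4 ('i'): match
  Compare pos 2 ('i') with pos 3 ('i'): match
Result: palindrome

1


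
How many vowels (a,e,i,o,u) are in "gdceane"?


Input: gdceane
Checking each character:
  'g' at position 0: consonant
  'd' at position 1: consonant
  'c' at position 2: consonant
  'e' at position 3: vowel (running total: 1)
  'a' at position 4: vowel (running total: 2)
  'n' at position 5: consonant
  'e' at position 6: vowel (running total: 3)
Total vowels: 3

3


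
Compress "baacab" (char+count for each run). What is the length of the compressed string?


Input: baacab
Runs:
  'b' x 1 => "b1"
  'a' x 2 => "a2"
  'c' x 1 => "c1"
  'a' x 1 => "a1"
  'b' x 1 => "b1"
Compressed: "b1a2c1a1b1"
Compressed length: 10

10


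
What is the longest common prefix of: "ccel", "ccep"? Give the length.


Words: ccel, ccep
  Position 0: all 'c' => match
  Position 1: all 'c' => match
  Position 2: all 'e' => match
  Position 3: ('l', 'p') => mismatch, stop
LCP = "cce" (length 3)

3


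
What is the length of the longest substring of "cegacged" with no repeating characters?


Input: "cegacged"
Sliding window (track last position of each char):
  Position 0 ('c'): window [0,0] length 1 -- new best
  Position 1 ('e'): window [0,1] length 2 -- new best
  Position 2 ('g'): window [0,2] length 3 -- new best
  Position 3 ('a'): window [0,3] length 4 -- new best
  Position 4 ('c'): repeat (last at 0), move window start to 1
  Position 4 ('c'): window [1,4] length 4
  Position 5 ('g'): repeat (last at 2), move window start to 3
  Position 5 ('g'): window [3,5] length 3
  Position 6 ('e'): window [3,6] length 4
  Position 7 ('d'): window [3,7] length 5 -- new best
Longest substring with no repeats: "acged" with length 5

5


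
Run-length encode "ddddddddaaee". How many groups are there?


Input: ddddddddaaee
Scanning for consecutive runs:
  Group 1: 'd' x 8 (positions 0-7)
  Group 2: 'a' x 2 (positions 8-9)
  Group 3: 'e' x 2 (positions 10-11)
Total groups: 3

3


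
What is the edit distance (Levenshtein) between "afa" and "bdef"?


Computing edit distance: "afa" -> "bdef"
DP table:
           b    d    e    f
      0    1    2    3    4
  a   1    1    2    3    4
  f   2    2    2    3    3
  a   3    3    3    3    4
Edit distance = dp[3][4] = 4

4


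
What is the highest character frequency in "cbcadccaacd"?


Input: cbcadccaacd
Character counts:
  'a': 3
  'b': 1
  'c': 5
  'd': 2
Maximum frequency: 5

5


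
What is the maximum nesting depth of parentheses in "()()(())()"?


Input: "()()(())()"
Tracking depth:
  Position 0 '(': depth becomes 1
  Position 1 ')': depth becomes 0
  Position 2 '(': depth becomes 1
  Position 3 ')': depth becomes 0
  Position 4 '(': depth becomes 1
  Position 5 '(': depth becomes 2
  Position 6 ')': depth becomes 1
  Position 7 ')': depth becomes 0
  Position 8 '(': depth becomes 1
  Position 9 ')': depth becomes 0
Maximum depth reached: 2

2


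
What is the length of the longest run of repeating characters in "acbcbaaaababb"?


Input: "acbcbaaaababb"
Scanning for longest run:
  Position 1 ('c'): new char, reset run to 1
  Position 2 ('b'): new char, reset run to 1
  Position 3 ('c'): new char, reset run to 1
  Position 4 ('b'): new char, reset run to 1
  Position 5 ('a'): new char, reset run to 1
  Position 6 ('a'): continues run of 'a', length=2
  Position 7 ('a'): continues run of 'a', length=3
  Position 8 ('a'): continues run of 'a', length=4
  Position 9 ('b'): new char, reset run to 1
  Position 10 ('a'): new char, reset run to 1
  Position 11 ('b'): new char, reset run to 1
  Position 12 ('b'): continues run of 'b', length=2
Longest run: 'a' with length 4

4


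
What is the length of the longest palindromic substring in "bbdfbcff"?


Input: "bbdfbcff"
Checking substrings for palindromes:
  [0:2] "bb" (len 2) => palindrome
  [6:8] "ff" (len 2) => palindrome
Longest palindromic substring: "bb" with length 2

2


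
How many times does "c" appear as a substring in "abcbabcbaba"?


Searching for "c" in "abcbabcbaba"
Scanning each position:
  Position 0: "a" => no
  Position 1: "b" => no
  Position 2: "c" => MATCH
  Position 3: "b" => no
  Position 4: "a" => no
  Position 5: "b" => no
  Position 6: "c" => MATCH
  Position 7: "b" => no
  Position 8: "a" => no
  Position 9: "b" => no
  Position 10: "a" => no
Total occurrences: 2

2


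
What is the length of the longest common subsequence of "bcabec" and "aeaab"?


LCS of "bcabec" and "aeaab"
DP table:
           a    e    a    a    b
      0    0    0    0    0    0
  b   0    0    0    0    0    1
  c   0    0    0    0    0    1
  a   0    1    1    1    1    1
  b   0    1    1    1    1    2
  e   0    1    2    2    2    2
  c   0    1    2    2    2    2
LCS length = dp[6][5] = 2

2


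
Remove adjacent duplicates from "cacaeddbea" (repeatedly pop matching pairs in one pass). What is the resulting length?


Input: cacaeddbea
Stack-based adjacent duplicate removal:
  Read 'c': push. Stack: c
  Read 'a': push. Stack: ca
  Read 'c': push. Stack: cac
  Read 'a': push. Stack: caca
  Read 'e': push. Stack: cacae
  Read 'd': push. Stack: cacaed
  Read 'd': matches stack top 'd' => pop. Stack: cacae
  Read 'b': push. Stack: cacaeb
  Read 'e': push. Stack: cacaebe
  Read 'a': push. Stack: cacaebea
Final stack: "cacaebea" (length 8)

8


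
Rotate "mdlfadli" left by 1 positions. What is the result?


Input: "mdlfadli", rotate left by 1
First 1 characters: "m"
Remaining characters: "dlfadli"
Concatenate remaining + first: "dlfadli" + "m" = "dlfadlim"

dlfadlim


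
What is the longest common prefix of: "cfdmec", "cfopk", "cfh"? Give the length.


Words: cfdmec, cfopk, cfh
  Position 0: all 'c' => match
  Position 1: all 'f' => match
  Position 2: ('d', 'o', 'h') => mismatch, stop
LCP = "cf" (length 2)

2


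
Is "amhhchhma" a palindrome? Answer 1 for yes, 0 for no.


Input: amhhchhma
Reversed: amhhchhma
  Compare pos 0 ('a') with pos 8 ('a'): match
  Compare pos 1 ('m') with pos 7 ('m'): match
  Compare pos 2 ('h') with pos 6 ('h'): match
  Compare pos 3 ('h') with pos 5 ('h'): match
Result: palindrome

1


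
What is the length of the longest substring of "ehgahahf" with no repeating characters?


Input: "ehgahahf"
Sliding window (track last position of each char):
  Position 0 ('e'): window [0,0] length 1 -- new best
  Position 1 ('h'): window [0,1] length 2 -- new best
  Position 2 ('g'): window [0,2] length 3 -- new best
  Position 3 ('a'): window [0,3] length 4 -- new best
  Position 4 ('h'): repeat (last at 1), move window start to 2
  Position 4 ('h'): window [2,4] length 3
  Position 5 ('a'): repeat (last at 3), move window start to 4
  Position 5 ('a'): window [4,5] length 2
  Position 6 ('h'): repeat (last at 4), move window start to 5
  Position 6 ('h'): window [5,6] length 2
  Position 7 ('f'): window [5,7] length 3
Longest substring with no repeats: "ehga" with length 4

4


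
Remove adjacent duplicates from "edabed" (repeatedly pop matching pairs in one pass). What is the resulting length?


Input: edabed
Stack-based adjacent duplicate removal:
  Read 'e': push. Stack: e
  Read 'd': push. Stack: ed
  Read 'a': push. Stack: eda
  Read 'b': push. Stack: edab
  Read 'e': push. Stack: edabe
  Read 'd': push. Stack: edabed
Final stack: "edabed" (length 6)

6


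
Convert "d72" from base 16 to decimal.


Input: "d72" in base 16
Positional expansion:
  Digit 'd' (value 13) x 16^2 = 3328
  Digit '7' (value 7) x 16^1 = 112
  Digit '2' (value 2) x 16^0 = 2
Sum = 3442

3442


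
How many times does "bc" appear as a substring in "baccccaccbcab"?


Searching for "bc" in "baccccaccbcab"
Scanning each position:
  Position 0: "ba" => no
  Position 1: "ac" => no
  Position 2: "cc" => no
  Position 3: "cc" => no
  Position 4: "cc" => no
  Position 5: "ca" => no
  Position 6: "ac" => no
  Position 7: "cc" => no
  Position 8: "cb" => no
  Position 9: "bc" => MATCH
  Position 10: "ca" => no
  Position 11: "ab" => no
Total occurrences: 1

1


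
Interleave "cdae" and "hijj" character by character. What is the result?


Interleaving "cdae" and "hijj":
  Position 0: 'c' from first, 'h' from second => "ch"
  Position 1: 'd' from first, 'i' from second => "di"
  Position 2: 'a' from first, 'j' from second => "aj"
  Position 3: 'e' from first, 'j' from second => "ej"
Result: chdiajej

chdiajej


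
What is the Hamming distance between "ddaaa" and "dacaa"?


Comparing "ddaaa" and "dacaa" position by position:
  Position 0: 'd' vs 'd' => same
  Position 1: 'd' vs 'a' => differ
  Position 2: 'a' vs 'c' => differ
  Position 3: 'a' vs 'a' => same
  Position 4: 'a' vs 'a' => same
Total differences (Hamming distance): 2

2


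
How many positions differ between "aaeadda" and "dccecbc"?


Comparing "aaeadda" and "dccecbc" position by position:
  Position 0: 'a' vs 'd' => DIFFER
  Position 1: 'a' vs 'c' => DIFFER
  Position 2: 'e' vs 'c' => DIFFER
  Position 3: 'a' vs 'e' => DIFFER
  Position 4: 'd' vs 'c' => DIFFER
  Position 5: 'd' vs 'b' => DIFFER
  Position 6: 'a' vs 'c' => DIFFER
Positions that differ: 7

7


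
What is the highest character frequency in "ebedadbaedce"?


Input: ebedadbaedce
Character counts:
  'a': 2
  'b': 2
  'c': 1
  'd': 3
  'e': 4
Maximum frequency: 4

4


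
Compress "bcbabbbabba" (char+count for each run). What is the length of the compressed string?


Input: bcbabbbabba
Runs:
  'b' x 1 => "b1"
  'c' x 1 => "c1"
  'b' x 1 => "b1"
  'a' x 1 => "a1"
  'b' x 3 => "b3"
  'a' x 1 => "a1"
  'b' x 2 => "b2"
  'a' x 1 => "a1"
Compressed: "b1c1b1a1b3a1b2a1"
Compressed length: 16

16


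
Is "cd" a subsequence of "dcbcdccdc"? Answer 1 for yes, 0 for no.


Check if "cd" is a subsequence of "dcbcdccdc"
Greedy scan:
  Position 0 ('d'): no match needed
  Position 1 ('c'): matches sub[0] = 'c'
  Position 2 ('b'): no match needed
  Position 3 ('c'): no match needed
  Position 4 ('d'): matches sub[1] = 'd'
  Position 5 ('c'): no match needed
  Position 6 ('c'): no match needed
  Position 7 ('d'): no match needed
  Position 8 ('c'): no match needed
All 2 characters matched => is a subsequence

1


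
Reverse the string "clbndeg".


Input: clbndeg
Reading characters right to left:
  Position 6: 'g'
  Position 5: 'e'
  Position 4: 'd'
  Position 3: 'n'
  Position 2: 'b'
  Position 1: 'l'
  Position 0: 'c'
Reversed: gednblc

gednblc


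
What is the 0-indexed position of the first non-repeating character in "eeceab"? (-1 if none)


Input: eeceab
Character frequencies:
  'a': 1
  'b': 1
  'c': 1
  'e': 3
Scanning left to right for freq == 1:
  Position 0 ('e'): freq=3, skip
  Position 1 ('e'): freq=3, skip
  Position 2 ('c'): unique! => answer = 2

2


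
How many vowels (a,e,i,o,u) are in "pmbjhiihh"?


Input: pmbjhiihh
Checking each character:
  'p' at position 0: consonant
  'm' at position 1: consonant
  'b' at position 2: consonant
  'j' at position 3: consonant
  'h' at position 4: consonant
  'i' at position 5: vowel (running total: 1)
  'i' at position 6: vowel (running total: 2)
  'h' at position 7: consonant
  'h' at position 8: consonant
Total vowels: 2

2


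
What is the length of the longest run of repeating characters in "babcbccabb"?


Input: "babcbccabb"
Scanning for longest run:
  Position 1 ('a'): new char, reset run to 1
  Position 2 ('b'): new char, reset run to 1
  Position 3 ('c'): new char, reset run to 1
  Position 4 ('b'): new char, reset run to 1
  Position 5 ('c'): new char, reset run to 1
  Position 6 ('c'): continues run of 'c', length=2
  Position 7 ('a'): new char, reset run to 1
  Position 8 ('b'): new char, reset run to 1
  Position 9 ('b'): continues run of 'b', length=2
Longest run: 'c' with length 2

2


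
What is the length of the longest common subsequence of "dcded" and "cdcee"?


LCS of "dcded" and "cdcee"
DP table:
           c    d    c    e    e
      0    0    0    0    0    0
  d   0    0    1    1    1    1
  c   0    1    1    2    2    2
  d   0    1    2    2    2    2
  e   0    1    2    2    3    3
  d   0    1    2    2    3    3
LCS length = dp[5][5] = 3

3


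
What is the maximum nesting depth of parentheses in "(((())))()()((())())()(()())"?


Input: "(((())))()()((())())()(()())"
Tracking depth:
  Position 0 '(': depth becomes 1
  Position 1 '(': depth becomes 2
  Position 2 '(': depth becomes 3
  Position 3 '(': depth becomes 4
  Position 4 ')': depth becomes 3
  Position 5 ')': depth becomes 2
  Position 6 ')': depth becomes 1
  Position 7 ')': depth becomes 0
  Position 8 '(': depth becomes 1
  Position 9 ')': depth becomes 0
  Position 10 '(': depth becomes 1
  Position 11 ')': depth becomes 0
  Position 12 '(': depth becomes 1
  Position 13 '(': depth becomes 2
  Position 14 '(': depth becomes 3
  Position 15 ')': depth becomes 2
  Position 16 ')': depth becomes 1
  Position 17 '(': depth becomes 2
  Position 18 ')': depth becomes 1
  Position 19 ')': depth becomes 0
  Position 20 '(': depth becomes 1
  Position 21 ')': depth becomes 0
  Position 22 '(': depth becomes 1
  Position 23 '(': depth becomes 2
  Position 24 ')': depth becomes 1
  Position 25 '(': depth becomes 2
  Position 26 ')': depth becomes 1
  Position 27 ')': depth becomes 0
Maximum depth reached: 4

4


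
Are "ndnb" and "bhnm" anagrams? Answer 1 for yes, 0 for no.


Strings: "ndnb", "bhnm"
Sorted first:  bdnn
Sorted second: bhmn
Differ at position 1: 'd' vs 'h' => not anagrams

0


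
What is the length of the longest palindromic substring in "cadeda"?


Input: "cadeda"
Checking substrings for palindromes:
  [1:6] "adeda" (len 5) => palindrome
  [2:5] "ded" (len 3) => palindrome
Longest palindromic substring: "adeda" with length 5

5


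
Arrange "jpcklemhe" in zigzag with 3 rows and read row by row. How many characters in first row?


Zigzag "jpcklemhe" into 3 rows:
Placing characters:
  'j' => row 0
  'p' => row 1
  'c' => row 2
  'k' => row 1
  'l' => row 0
  'e' => row 1
  'm' => row 2
  'h' => row 1
  'e' => row 0
Rows:
  Row 0: "jle"
  Row 1: "pkeh"
  Row 2: "cm"
First row length: 3

3


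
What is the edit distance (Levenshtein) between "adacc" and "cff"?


Computing edit distance: "adacc" -> "cff"
DP table:
           c    f    f
      0    1    2    3
  a   1    1    2    3
  d   2    2    2    3
  a   3    3    3    3
  c   4    3    4    4
  c   5    4    4    5
Edit distance = dp[5][3] = 5

5


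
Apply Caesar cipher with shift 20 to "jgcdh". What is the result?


Caesar cipher: shift "jgcdh" by 20
  'j' (pos 9) + 20 = pos 3 = 'd'
  'g' (pos 6) + 20 = pos 0 = 'a'
  'c' (pos 2) + 20 = pos 22 = 'w'
  'd' (pos 3) + 20 = pos 23 = 'x'
  'h' (pos 7) + 20 = pos 1 = 'b'
Result: dawxb

dawxb


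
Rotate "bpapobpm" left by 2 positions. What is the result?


Input: "bpapobpm", rotate left by 2
First 2 characters: "bp"
Remaining characters: "apobpm"
Concatenate remaining + first: "apobpm" + "bp" = "apobpmbp"

apobpmbp


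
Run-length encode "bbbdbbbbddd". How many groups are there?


Input: bbbdbbbbddd
Scanning for consecutive runs:
  Group 1: 'b' x 3 (positions 0-2)
  Group 2: 'd' x 1 (positions 3-3)
  Group 3: 'b' x 4 (positions 4-7)
  Group 4: 'd' x 3 (positions 8-10)
Total groups: 4

4


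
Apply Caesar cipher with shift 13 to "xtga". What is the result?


Caesar cipher: shift "xtga" by 13
  'x' (pos 23) + 13 = pos 10 = 'k'
  't' (pos 19) + 13 = pos 6 = 'g'
  'g' (pos 6) + 13 = pos 19 = 't'
  'a' (pos 0) + 13 = pos 13 = 'n'
Result: kgtn

kgtn


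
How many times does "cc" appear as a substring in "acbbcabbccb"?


Searching for "cc" in "acbbcabbccb"
Scanning each position:
  Position 0: "ac" => no
  Position 1: "cb" => no
  Position 2: "bb" => no
  Position 3: "bc" => no
  Position 4: "ca" => no
  Position 5: "ab" => no
  Position 6: "bb" => no
  Position 7: "bc" => no
  Position 8: "cc" => MATCH
  Position 9: "cb" => no
Total occurrences: 1

1


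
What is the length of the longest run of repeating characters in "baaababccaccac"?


Input: "baaababccaccac"
Scanning for longest run:
  Position 1 ('a'): new char, reset run to 1
  Position 2 ('a'): continues run of 'a', length=2
  Position 3 ('a'): continues run of 'a', length=3
  Position 4 ('b'): new char, reset run to 1
  Position 5 ('a'): new char, reset run to 1
  Position 6 ('b'): new char, reset run to 1
  Position 7 ('c'): new char, reset run to 1
  Position 8 ('c'): continues run of 'c', length=2
  Position 9 ('a'): new char, reset run to 1
  Position 10 ('c'): new char, reset run to 1
  Position 11 ('c'): continues run of 'c', length=2
  Position 12 ('a'): new char, reset run to 1
  Position 13 ('c'): new char, reset run to 1
Longest run: 'a' with length 3

3


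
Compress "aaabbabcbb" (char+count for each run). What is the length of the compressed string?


Input: aaabbabcbb
Runs:
  'a' x 3 => "a3"
  'b' x 2 => "b2"
  'a' x 1 => "a1"
  'b' x 1 => "b1"
  'c' x 1 => "c1"
  'b' x 2 => "b2"
Compressed: "a3b2a1b1c1b2"
Compressed length: 12

12


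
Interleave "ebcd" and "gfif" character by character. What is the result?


Interleaving "ebcd" and "gfif":
  Position 0: 'e' from first, 'g' from second => "eg"
  Position 1: 'b' from first, 'f' from second => "bf"
  Position 2: 'c' from first, 'i' from second => "ci"
  Position 3: 'd' from first, 'f' from second => "df"
Result: egbfcidf

egbfcidf


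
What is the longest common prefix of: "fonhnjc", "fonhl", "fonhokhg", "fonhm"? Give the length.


Words: fonhnjc, fonhl, fonhokhg, fonhm
  Position 0: all 'f' => match
  Position 1: all 'o' => match
  Position 2: all 'n' => match
  Position 3: all 'h' => match
  Position 4: ('n', 'l', 'o', 'm') => mismatch, stop
LCP = "fonh" (length 4)

4


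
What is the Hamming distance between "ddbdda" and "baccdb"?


Comparing "ddbdda" and "baccdb" position by position:
  Position 0: 'd' vs 'b' => differ
  Position 1: 'd' vs 'a' => differ
  Position 2: 'b' vs 'c' => differ
  Position 3: 'd' vs 'c' => differ
  Position 4: 'd' vs 'd' => same
  Position 5: 'a' vs 'b' => differ
Total differences (Hamming distance): 5

5


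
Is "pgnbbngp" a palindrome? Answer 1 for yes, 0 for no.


Input: pgnbbngp
Reversed: pgnbbngp
  Compare pos 0 ('p') with pos 7 ('p'): match
  Compare pos 1 ('g') with pos 6 ('g'): match
  Compare pos 2 ('n') with pos 5 ('n'): match
  Compare pos 3 ('b') with pos 4 ('b'): match
Result: palindrome

1


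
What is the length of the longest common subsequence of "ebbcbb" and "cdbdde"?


LCS of "ebbcbb" and "cdbdde"
DP table:
           c    d    b    d    d    e
      0    0    0    0    0    0    0
  e   0    0    0    0    0    0    1
  b   0    0    0    1    1    1    1
  b   0    0    0    1    1    1    1
  c   0    1    1    1    1    1    1
  b   0    1    1    2    2    2    2
  b   0    1    1    2    2    2    2
LCS length = dp[6][6] = 2

2


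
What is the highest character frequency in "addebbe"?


Input: addebbe
Character counts:
  'a': 1
  'b': 2
  'd': 2
  'e': 2
Maximum frequency: 2

2


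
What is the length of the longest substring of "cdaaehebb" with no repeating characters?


Input: "cdaaehebb"
Sliding window (track last position of each char):
  Position 0 ('c'): window [0,0] length 1 -- new best
  Position 1 ('d'): window [0,1] length 2 -- new best
  Position 2 ('a'): window [0,2] length 3 -- new best
  Position 3 ('a'): repeat (last at 2), move window start to 3
  Position 3 ('a'): window [3,3] length 1
  Position 4 ('e'): window [3,4] length 2
  Position 5 ('h'): window [3,5] length 3
  Position 6 ('e'): repeat (last at 4), move window start to 5
  Position 6 ('e'): window [5,6] length 2
  Position 7 ('b'): window [5,7] length 3
  Position 8 ('b'): repeat (last at 7), move window start to 8
  Position 8 ('b'): window [8,8] length 1
Longest substring with no repeats: "cda" with length 3

3


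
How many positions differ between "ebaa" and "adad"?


Comparing "ebaa" and "adad" position by position:
  Position 0: 'e' vs 'a' => DIFFER
  Position 1: 'b' vs 'd' => DIFFER
  Position 2: 'a' vs 'a' => same
  Position 3: 'a' vs 'd' => DIFFER
Positions that differ: 3

3


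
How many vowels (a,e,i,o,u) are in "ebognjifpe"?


Input: ebognjifpe
Checking each character:
  'e' at position 0: vowel (running total: 1)
  'b' at position 1: consonant
  'o' at position 2: vowel (running total: 2)
  'g' at position 3: consonant
  'n' at position 4: consonant
  'j' at position 5: consonant
  'i' at position 6: vowel (running total: 3)
  'f' at position 7: consonant
  'p' at position 8: consonant
  'e' at position 9: vowel (running total: 4)
Total vowels: 4

4


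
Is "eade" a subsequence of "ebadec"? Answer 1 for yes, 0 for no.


Check if "eade" is a subsequence of "ebadec"
Greedy scan:
  Position 0 ('e'): matches sub[0] = 'e'
  Position 1 ('b'): no match needed
  Position 2 ('a'): matches sub[1] = 'a'
  Position 3 ('d'): matches sub[2] = 'd'
  Position 4 ('e'): matches sub[3] = 'e'
  Position 5 ('c'): no match needed
All 4 characters matched => is a subsequence

1


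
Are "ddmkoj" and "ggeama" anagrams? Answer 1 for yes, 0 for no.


Strings: "ddmkoj", "ggeama"
Sorted first:  ddjkmo
Sorted second: aaeggm
Differ at position 0: 'd' vs 'a' => not anagrams

0


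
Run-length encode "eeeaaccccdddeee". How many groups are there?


Input: eeeaaccccdddeee
Scanning for consecutive runs:
  Group 1: 'e' x 3 (positions 0-2)
  Group 2: 'a' x 2 (positions 3-4)
  Group 3: 'c' x 4 (positions 5-8)
  Group 4: 'd' x 3 (positions 9-11)
  Group 5: 'e' x 3 (positions 12-14)
Total groups: 5

5


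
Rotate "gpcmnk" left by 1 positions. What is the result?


Input: "gpcmnk", rotate left by 1
First 1 characters: "g"
Remaining characters: "pcmnk"
Concatenate remaining + first: "pcmnk" + "g" = "pcmnkg"

pcmnkg


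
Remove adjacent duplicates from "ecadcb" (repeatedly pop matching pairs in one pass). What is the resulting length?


Input: ecadcb
Stack-based adjacent duplicate removal:
  Read 'e': push. Stack: e
  Read 'c': push. Stack: ec
  Read 'a': push. Stack: eca
  Read 'd': push. Stack: ecad
  Read 'c': push. Stack: ecadc
  Read 'b': push. Stack: ecadcb
Final stack: "ecadcb" (length 6)

6


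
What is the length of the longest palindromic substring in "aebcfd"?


Input: "aebcfd"
Checking substrings for palindromes:
  No multi-char palindromic substrings found
Longest palindromic substring: "a" with length 1

1


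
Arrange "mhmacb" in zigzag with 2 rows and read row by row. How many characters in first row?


Zigzag "mhmacb" into 2 rows:
Placing characters:
  'm' => row 0
  'h' => row 1
  'm' => row 0
  'a' => row 1
  'c' => row 0
  'b' => row 1
Rows:
  Row 0: "mmc"
  Row 1: "hab"
First row length: 3

3


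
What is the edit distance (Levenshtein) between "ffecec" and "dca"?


Computing edit distance: "ffecec" -> "dca"
DP table:
           d    c    a
      0    1    2    3
  f   1    1    2    3
  f   2    2    2    3
  e   3    3    3    3
  c   4    4    3    4
  e   5    5    4    4
  c   6    6    5    5
Edit distance = dp[6][3] = 5

5


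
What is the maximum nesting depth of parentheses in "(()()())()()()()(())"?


Input: "(()()())()()()()(())"
Tracking depth:
  Position 0 '(': depth becomes 1
  Position 1 '(': depth becomes 2
  Position 2 ')': depth becomes 1
  Position 3 '(': depth becomes 2
  Position 4 ')': depth becomes 1
  Position 5 '(': depth becomes 2
  Position 6 ')': depth becomes 1
  Position 7 ')': depth becomes 0
  Position 8 '(': depth becomes 1
  Position 9 ')': depth becomes 0
  Position 10 '(': depth becomes 1
  Position 11 ')': depth becomes 0
  Position 12 '(': depth becomes 1
  Position 13 ')': depth becomes 0
  Position 14 '(': depth becomes 1
  Position 15 ')': depth becomes 0
  Position 16 '(': depth becomes 1
  Position 17 '(': depth becomes 2
  Position 18 ')': depth becomes 1
  Position 19 ')': depth becomes 0
Maximum depth reached: 2

2


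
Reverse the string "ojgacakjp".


Input: ojgacakjp
Reading characters right to left:
  Position 8: 'p'
  Position 7: 'j'
  Position 6: 'k'
  Position 5: 'a'
  Position 4: 'c'
  Position 3: 'a'
  Position 2: 'g'
  Position 1: 'j'
  Position 0: 'o'
Reversed: pjkacagjo

pjkacagjo


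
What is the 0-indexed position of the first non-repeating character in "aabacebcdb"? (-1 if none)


Input: aabacebcdb
Character frequencies:
  'a': 3
  'b': 3
  'c': 2
  'd': 1
  'e': 1
Scanning left to right for freq == 1:
  Position 0 ('a'): freq=3, skip
  Position 1 ('a'): freq=3, skip
  Position 2 ('b'): freq=3, skip
  Position 3 ('a'): freq=3, skip
  Position 4 ('c'): freq=2, skip
  Position 5 ('e'): unique! => answer = 5

5


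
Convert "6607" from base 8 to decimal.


Input: "6607" in base 8
Positional expansion:
  Digit '6' (value 6) x 8^3 = 3072
  Digit '6' (value 6) x 8^2 = 384
  Digit '0' (value 0) x 8^1 = 0
  Digit '7' (value 7) x 8^0 = 7
Sum = 3463

3463


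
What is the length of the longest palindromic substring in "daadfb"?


Input: "daadfb"
Checking substrings for palindromes:
  [0:4] "daad" (len 4) => palindrome
  [1:3] "aa" (len 2) => palindrome
Longest palindromic substring: "daad" with length 4

4


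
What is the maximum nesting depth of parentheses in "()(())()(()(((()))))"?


Input: "()(())()(()(((()))))"
Tracking depth:
  Position 0 '(': depth becomes 1
  Position 1 ')': depth becomes 0
  Position 2 '(': depth becomes 1
  Position 3 '(': depth becomes 2
  Position 4 ')': depth becomes 1
  Position 5 ')': depth becomes 0
  Position 6 '(': depth becomes 1
  Position 7 ')': depth becomes 0
  Position 8 '(': depth becomes 1
  Position 9 '(': depth becomes 2
  Position 10 ')': depth becomes 1
  Position 11 '(': depth becomes 2
  Position 12 '(': depth becomes 3
  Position 13 '(': depth becomes 4
  Position 14 '(': depth becomes 5
  Position 15 ')': depth becomes 4
  Position 16 ')': depth becomes 3
  Position 17 ')': depth becomes 2
  Position 18 ')': depth becomes 1
  Position 19 ')': depth becomes 0
Maximum depth reached: 5

5


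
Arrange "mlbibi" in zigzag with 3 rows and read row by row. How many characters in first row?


Zigzag "mlbibi" into 3 rows:
Placing characters:
  'm' => row 0
  'l' => row 1
  'b' => row 2
  'i' => row 1
  'b' => row 0
  'i' => row 1
Rows:
  Row 0: "mb"
  Row 1: "lii"
  Row 2: "b"
First row length: 2

2


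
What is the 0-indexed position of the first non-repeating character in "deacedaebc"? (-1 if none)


Input: deacedaebc
Character frequencies:
  'a': 2
  'b': 1
  'c': 2
  'd': 2
  'e': 3
Scanning left to right for freq == 1:
  Position 0 ('d'): freq=2, skip
  Position 1 ('e'): freq=3, skip
  Position 2 ('a'): freq=2, skip
  Position 3 ('c'): freq=2, skip
  Position 4 ('e'): freq=3, skip
  Position 5 ('d'): freq=2, skip
  Position 6 ('a'): freq=2, skip
  Position 7 ('e'): freq=3, skip
  Position 8 ('b'): unique! => answer = 8

8


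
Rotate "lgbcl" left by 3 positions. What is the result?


Input: "lgbcl", rotate left by 3
First 3 characters: "lgb"
Remaining characters: "cl"
Concatenate remaining + first: "cl" + "lgb" = "cllgb"

cllgb


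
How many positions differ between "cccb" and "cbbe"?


Comparing "cccb" and "cbbe" position by position:
  Position 0: 'c' vs 'c' => same
  Position 1: 'c' vs 'b' => DIFFER
  Position 2: 'c' vs 'b' => DIFFER
  Position 3: 'b' vs 'e' => DIFFER
Positions that differ: 3

3


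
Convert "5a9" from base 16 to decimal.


Input: "5a9" in base 16
Positional expansion:
  Digit '5' (value 5) x 16^2 = 1280
  Digit 'a' (value 10) x 16^1 = 160
  Digit '9' (value 9) x 16^0 = 9
Sum = 1449

1449


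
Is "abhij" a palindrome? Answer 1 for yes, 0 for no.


Input: abhij
Reversed: jihba
  Compare pos 0 ('a') with pos 4 ('j'): MISMATCH
  Compare pos 1 ('b') with pos 3 ('i'): MISMATCH
Result: not a palindrome

0


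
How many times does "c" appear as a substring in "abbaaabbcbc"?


Searching for "c" in "abbaaabbcbc"
Scanning each position:
  Position 0: "a" => no
  Position 1: "b" => no
  Position 2: "b" => no
  Position 3: "a" => no
  Position 4: "a" => no
  Position 5: "a" => no
  Position 6: "b" => no
  Position 7: "b" => no
  Position 8: "c" => MATCH
  Position 9: "b" => no
  Position 10: "c" => MATCH
Total occurrences: 2

2


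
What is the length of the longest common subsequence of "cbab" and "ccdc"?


LCS of "cbab" and "ccdc"
DP table:
           c    c    d    c
      0    0    0    0    0
  c   0    1    1    1    1
  b   0    1    1    1    1
  a   0    1    1    1    1
  b   0    1    1    1    1
LCS length = dp[4][4] = 1

1


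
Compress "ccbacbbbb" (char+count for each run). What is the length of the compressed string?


Input: ccbacbbbb
Runs:
  'c' x 2 => "c2"
  'b' x 1 => "b1"
  'a' x 1 => "a1"
  'c' x 1 => "c1"
  'b' x 4 => "b4"
Compressed: "c2b1a1c1b4"
Compressed length: 10

10


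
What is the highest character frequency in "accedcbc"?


Input: accedcbc
Character counts:
  'a': 1
  'b': 1
  'c': 4
  'd': 1
  'e': 1
Maximum frequency: 4

4


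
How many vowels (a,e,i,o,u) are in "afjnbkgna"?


Input: afjnbkgna
Checking each character:
  'a' at position 0: vowel (running total: 1)
  'f' at position 1: consonant
  'j' at position 2: consonant
  'n' at position 3: consonant
  'b' at position 4: consonant
  'k' at position 5: consonant
  'g' at position 6: consonant
  'n' at position 7: consonant
  'a' at position 8: vowel (running total: 2)
Total vowels: 2

2


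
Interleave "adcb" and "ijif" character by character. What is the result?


Interleaving "adcb" and "ijif":
  Position 0: 'a' from first, 'i' from second => "ai"
  Position 1: 'd' from first, 'j' from second => "dj"
  Position 2: 'c' from first, 'i' from second => "ci"
  Position 3: 'b' from first, 'f' from second => "bf"
Result: aidjcibf

aidjcibf


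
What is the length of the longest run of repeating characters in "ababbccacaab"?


Input: "ababbccacaab"
Scanning for longest run:
  Position 1 ('b'): new char, reset run to 1
  Position 2 ('a'): new char, reset run to 1
  Position 3 ('b'): new char, reset run to 1
  Position 4 ('b'): continues run of 'b', length=2
  Position 5 ('c'): new char, reset run to 1
  Position 6 ('c'): continues run of 'c', length=2
  Position 7 ('a'): new char, reset run to 1
  Position 8 ('c'): new char, reset run to 1
  Position 9 ('a'): new char, reset run to 1
  Position 10 ('a'): continues run of 'a', length=2
  Position 11 ('b'): new char, reset run to 1
Longest run: 'b' with length 2

2


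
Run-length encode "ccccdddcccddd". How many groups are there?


Input: ccccdddcccddd
Scanning for consecutive runs:
  Group 1: 'c' x 4 (positions 0-3)
  Group 2: 'd' x 3 (positions 4-6)
  Group 3: 'c' x 3 (positions 7-9)
  Group 4: 'd' x 3 (positions 10-12)
Total groups: 4

4


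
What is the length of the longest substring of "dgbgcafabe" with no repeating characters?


Input: "dgbgcafabe"
Sliding window (track last position of each char):
  Position 0 ('d'): window [0,0] length 1 -- new best
  Position 1 ('g'): window [0,1] length 2 -- new best
  Position 2 ('b'): window [0,2] length 3 -- new best
  Position 3 ('g'): repeat (last at 1), move window start to 2
  Position 3 ('g'): window [2,3] length 2
  Position 4 ('c'): window [2,4] length 3
  Position 5 ('a'): window [2,5] length 4 -- new best
  Position 6 ('f'): window [2,6] length 5 -- new best
  Position 7 ('a'): repeat (last at 5), move window start to 6
  Position 7 ('a'): window [6,7] length 2
  Position 8 ('b'): window [6,8] length 3
  Position 9 ('e'): window [6,9] length 4
Longest substring with no repeats: "bgcaf" with length 5

5


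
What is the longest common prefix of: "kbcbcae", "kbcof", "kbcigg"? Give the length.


Words: kbcbcae, kbcof, kbcigg
  Position 0: all 'k' => match
  Position 1: all 'b' => match
  Position 2: all 'c' => match
  Position 3: ('b', 'o', 'i') => mismatch, stop
LCP = "kbc" (length 3)

3


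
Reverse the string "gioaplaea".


Input: gioaplaea
Reading characters right to left:
  Position 8: 'a'
  Position 7: 'e'
  Position 6: 'a'
  Position 5: 'l'
  Position 4: 'p'
  Position 3: 'a'
  Position 2: 'o'
  Position 1: 'i'
  Position 0: 'g'
Reversed: aealpaoig

aealpaoig


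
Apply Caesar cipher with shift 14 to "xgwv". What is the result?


Caesar cipher: shift "xgwv" by 14
  'x' (pos 23) + 14 = pos 11 = 'l'
  'g' (pos 6) + 14 = pos 20 = 'u'
  'w' (pos 22) + 14 = pos 10 = 'k'
  'v' (pos 21) + 14 = pos 9 = 'j'
Result: lukj

lukj


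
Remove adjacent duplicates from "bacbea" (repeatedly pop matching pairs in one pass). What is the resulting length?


Input: bacbea
Stack-based adjacent duplicate removal:
  Read 'b': push. Stack: b
  Read 'a': push. Stack: ba
  Read 'c': push. Stack: bac
  Read 'b': push. Stack: bacb
  Read 'e': push. Stack: bacbe
  Read 'a': push. Stack: bacbea
Final stack: "bacbea" (length 6)

6


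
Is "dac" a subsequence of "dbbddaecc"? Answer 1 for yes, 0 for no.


Check if "dac" is a subsequence of "dbbddaecc"
Greedy scan:
  Position 0 ('d'): matches sub[0] = 'd'
  Position 1 ('b'): no match needed
  Position 2 ('b'): no match needed
  Position 3 ('d'): no match needed
  Position 4 ('d'): no match needed
  Position 5 ('a'): matches sub[1] = 'a'
  Position 6 ('e'): no match needed
  Position 7 ('c'): matches sub[2] = 'c'
  Position 8 ('c'): no match needed
All 3 characters matched => is a subsequence

1


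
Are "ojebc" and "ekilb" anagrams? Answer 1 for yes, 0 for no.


Strings: "ojebc", "ekilb"
Sorted first:  bcejo
Sorted second: beikl
Differ at position 1: 'c' vs 'e' => not anagrams

0


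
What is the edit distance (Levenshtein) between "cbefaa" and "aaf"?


Computing edit distance: "cbefaa" -> "aaf"
DP table:
           a    a    f
      0    1    2    3
  c   1    1    2    3
  b   2    2    2    3
  e   3    3    3    3
  f   4    4    4    3
  a   5    4    4    4
  a   6    5    4    5
Edit distance = dp[6][3] = 5

5


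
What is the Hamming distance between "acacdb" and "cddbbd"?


Comparing "acacdb" and "cddbbd" position by position:
  Position 0: 'a' vs 'c' => differ
  Position 1: 'c' vs 'd' => differ
  Position 2: 'a' vs 'd' => differ
  Position 3: 'c' vs 'b' => differ
  Position 4: 'd' vs 'b' => differ
  Position 5: 'b' vs 'd' => differ
Total differences (Hamming distance): 6

6


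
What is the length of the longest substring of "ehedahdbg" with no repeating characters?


Input: "ehedahdbg"
Sliding window (track last position of each char):
  Position 0 ('e'): window [0,0] length 1 -- new best
  Position 1 ('h'): window [0,1] length 2 -- new best
  Position 2 ('e'): repeat (last at 0), move window start to 1
  Position 2 ('e'): window [1,2] length 2
  Position 3 ('d'): window [1,3] length 3 -- new best
  Position 4 ('a'): window [1,4] length 4 -- new best
  Position 5 ('h'): repeat (last at 1), move window start to 2
  Position 5 ('h'): window [2,5] length 4
  Position 6 ('d'): repeat (last at 3), move window start to 4
  Position 6 ('d'): window [4,6] length 3
  Position 7 ('b'): window [4,7] length 4
  Position 8 ('g'): window [4,8] length 5 -- new best
Longest substring with no repeats: "ahdbg" with length 5

5


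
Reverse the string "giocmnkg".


Input: giocmnkg
Reading characters right to left:
  Position 7: 'g'
  Position 6: 'k'
  Position 5: 'n'
  Position 4: 'm'
  Position 3: 'c'
  Position 2: 'o'
  Position 1: 'i'
  Position 0: 'g'
Reversed: gknmcoig

gknmcoig


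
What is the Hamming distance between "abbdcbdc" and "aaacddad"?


Comparing "abbdcbdc" and "aaacddad" position by position:
  Position 0: 'a' vs 'a' => same
  Position 1: 'b' vs 'a' => differ
  Position 2: 'b' vs 'a' => differ
  Position 3: 'd' vs 'c' => differ
  Position 4: 'c' vs 'd' => differ
  Position 5: 'b' vs 'd' => differ
  Position 6: 'd' vs 'a' => differ
  Position 7: 'c' vs 'd' => differ
Total differences (Hamming distance): 7

7


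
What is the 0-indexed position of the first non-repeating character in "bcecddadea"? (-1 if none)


Input: bcecddadea
Character frequencies:
  'a': 2
  'b': 1
  'c': 2
  'd': 3
  'e': 2
Scanning left to right for freq == 1:
  Position 0 ('b'): unique! => answer = 0

0


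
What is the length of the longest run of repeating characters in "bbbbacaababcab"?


Input: "bbbbacaababcab"
Scanning for longest run:
  Position 1 ('b'): continues run of 'b', length=2
  Position 2 ('b'): continues run of 'b', length=3
  Position 3 ('b'): continues run of 'b', length=4
  Position 4 ('a'): new char, reset run to 1
  Position 5 ('c'): new char, reset run to 1
  Position 6 ('a'): new char, reset run to 1
  Position 7 ('a'): continues run of 'a', length=2
  Position 8 ('b'): new char, reset run to 1
  Position 9 ('a'): new char, reset run to 1
  Position 10 ('b'): new char, reset run to 1
  Position 11 ('c'): new char, reset run to 1
  Position 12 ('a'): new char, reset run to 1
  Position 13 ('b'): new char, reset run to 1
Longest run: 'b' with length 4

4
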